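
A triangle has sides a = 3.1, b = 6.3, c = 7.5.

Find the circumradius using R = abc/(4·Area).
First find the area with Heron's formula.
s = (3.1 + 6.3 + 7.5)/2 = 8.45
Area = √(s(s−a)(s−b)(s−c)) = √(8.45·5.35·2.15·0.95) ≈ √92.3363 ≈ 9.60918
abc = 3.1·6.3·7.5 = 146.475
R = abc/(4·Area) ≈ 146.475/(4·9.60918) = 146.475/38.4367 ≈ 3.81081

R = 3.811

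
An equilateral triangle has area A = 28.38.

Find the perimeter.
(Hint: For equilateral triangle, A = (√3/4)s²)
A = (√3/4)s²  ⇒  s² = 4A/√3 = 4·28.38/√3 = 113.52/1.73205 ≈ 65.5408
s ≈ √65.5408 ≈ 8.09573
Perimeter = 3s ≈ 3·8.09573 ≈ 24.2872

Perimeter = 24.29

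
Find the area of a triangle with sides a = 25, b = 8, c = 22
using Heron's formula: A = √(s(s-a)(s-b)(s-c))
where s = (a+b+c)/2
s = (25 + 8 + 22)/2 = 55/2 = 27.5
s − a = 2.5, s − b = 19.5, s − c = 5.5
s(s−a)(s−b)(s−c) = 27.5·2.5·19.5·5.5 = 7373.4375
Area = √7373.4375 ≈ 85.8687

s = 27.5, Area = 85.87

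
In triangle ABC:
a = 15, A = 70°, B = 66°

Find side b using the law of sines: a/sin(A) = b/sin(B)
a/sin(A) = b/sin(B)  ⇒  b = a·sin(B)/sin(A) = 15·sin(66°)/sin(70°)
sin(66°) ≈ 0.913545, sin(70°) ≈ 0.939693
b ≈ 15·0.913545/0.939693 ≈ 13.7032/0.939693 ≈ 14.5826

b = 14.58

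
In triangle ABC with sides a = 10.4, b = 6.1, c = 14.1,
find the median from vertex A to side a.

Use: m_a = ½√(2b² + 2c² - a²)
m_a = ½√(2·6.1² + 2·14.1² − 10.4²) = ½√(2·37.21 + 2·198.81 − 108.16) = ½√(74.42 + 397.62 − 108.16) = ½√363.88
√363.88 ≈ 19.0756, so m_a ≈ 9.53782

m_a = 9.538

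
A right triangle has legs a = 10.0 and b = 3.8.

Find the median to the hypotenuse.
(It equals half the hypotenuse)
Hypotenuse c = √(a² + b²) = √(100 + 14.44) = √114.44 ≈ 10.6977
Median to hypotenuse = c/2 ≈ 10.6977/2 ≈ 5.34883

Median = 5.349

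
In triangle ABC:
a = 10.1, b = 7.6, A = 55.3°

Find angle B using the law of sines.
a/sin(A) = b/sin(B)  ⇒  sin(B) = b·sin(A)/a = 7.6·sin(55.3°)/10.1
sin(55.3°) ≈ 0.822144
sin(B) ≈ 7.6·0.822144/10.1 ≈ 6.24829/10.1 ≈ 0.618643
B = arcsin(0.618643) ≈ 38.2171°
(Since b ≤ a we need B ≤ A, so the obtuse alternative 180° − 38.2171° ≈ 141.783° is rejected.)

B = 38.22°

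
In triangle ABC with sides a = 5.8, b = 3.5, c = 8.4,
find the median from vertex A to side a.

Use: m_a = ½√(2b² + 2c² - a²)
m_a = ½√(2·3.5² + 2·8.4² − 5.8²) = ½√(2·12.25 + 2·70.56 − 33.64) = ½√(24.5 + 141.12 − 33.64) = ½√131.98
√131.98 ≈ 11.4883, so m_a ≈ 5.74413

m_a = 5.744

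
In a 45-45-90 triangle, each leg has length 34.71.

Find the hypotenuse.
In a 45-45-90 triangle the sides are in ratio 1 : 1 : √2, so hypotenuse = leg·√2.
Hypotenuse = 34.71·√2 ≈ 34.71·1.41421 ≈ 49.0874

Hypotenuse = 34.71√2 = 49.09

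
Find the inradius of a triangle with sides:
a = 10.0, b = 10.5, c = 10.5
r = Area/s where s is the semi-perimeter.
s = (10.0 + 10.5 + 10.5)/2 = 31/2 = 15.5
Area = √(s(s−a)(s−b)(s−c)) = √(15.5·5.5·5·5) ≈ √2131.25 ≈ 46.1655
r ≈ 46.1655/15.5 ≈ 2.97842

r = 2.978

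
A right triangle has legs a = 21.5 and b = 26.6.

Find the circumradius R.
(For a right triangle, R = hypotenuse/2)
Hypotenuse c = √(a² + b²) = √(462.25 + 707.56) = √1169.81 ≈ 34.2025
R = c/2 ≈ 34.2025/2 ≈ 17.1012

R = 17.1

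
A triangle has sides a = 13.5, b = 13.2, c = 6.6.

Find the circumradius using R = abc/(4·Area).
First find the area with Heron's formula.
s = (13.5 + 13.2 + 6.6)/2 = 16.65
Area = √(s(s−a)(s−b)(s−c)) = √(16.65·3.15·3.45·10.05) ≈ √1818.49 ≈ 42.6437
abc = 13.5·13.2·6.6 = 1176.12
R = abc/(4·Area) ≈ 1176.12/(4·42.6437) = 1176.12/170.575 ≈ 6.89504

R = 6.895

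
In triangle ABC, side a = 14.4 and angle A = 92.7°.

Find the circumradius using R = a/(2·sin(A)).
R = a/(2·sin(A)) = 14.4/(2·sin(92.7°))
sin(92.7°) ≈ 0.99889
R ≈ 14.4/(2·0.99889) = 14.4/1.99778 ≈ 7.208

R = 7.208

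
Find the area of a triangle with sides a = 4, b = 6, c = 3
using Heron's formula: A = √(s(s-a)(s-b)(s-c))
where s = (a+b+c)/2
s = (4 + 6 + 3)/2 = 13/2 = 6.5
s − a = 2.5, s − b = 0.5, s − c = 3.5
s(s−a)(s−b)(s−c) = 6.5·2.5·0.5·3.5 = 28.4375
Area = √28.4375 ≈ 5.33268

s = 6.5, Area = 5.333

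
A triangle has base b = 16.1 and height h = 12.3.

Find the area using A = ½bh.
A = ½·b·h = ½·16.1·12.3 = ½·198.03 = 99.015

Area = 99.015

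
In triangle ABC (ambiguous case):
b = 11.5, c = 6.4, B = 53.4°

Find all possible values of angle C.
b/sin(B) = c/sin(C)  ⇒  sin(C) = c·sin(B)/b = 6.4·sin(53.4°)/11.5
sin(53.4°) ≈ 0.802817
sin(C) ≈ 6.4·0.802817/11.5 ≈ 5.13803/11.5 ≈ 0.446785
Candidate 1: C₁ = arcsin(0.446785) ≈ 26.5376°  →  A = 180° − 53.4° − 26.5376° ≈ 100.062° > 0, valid
Candidate 2: C₂ = 180° − C₁ ≈ 153.462°  →  A = 180° − 53.4° − 153.462° ≈ -26.8624° ≤ 0, not a valid triangle

C = 26.54° (one solution)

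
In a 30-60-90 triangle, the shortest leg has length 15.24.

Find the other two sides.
In a 30-60-90 triangle the sides are in ratio 1 : √3 : 2 (short leg : long leg : hypotenuse).
Long leg = 15.24·√3 ≈ 15.24·1.73205 ≈ 26.3965
Hypotenuse = 2·15.24 = 30.48

Long leg = 15.24√3 = 26.4, Hypotenuse = 30.48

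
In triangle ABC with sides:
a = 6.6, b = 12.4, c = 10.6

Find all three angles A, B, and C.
Law of cosines for each angle (a² = 43.56, b² = 153.76, c² = 112.36):
cos(A) = (b² + c² − a²)/(2bc) = (153.76 + 112.36 − 43.56)/(2·12.4·10.6) = 222.56/262.88 ≈ 0.846622  ⇒  A ≈ 32.1539°
cos(B) = (a² + c² − b²)/(2ac) = (43.56 + 112.36 − 153.76)/(2·6.6·10.6) = 2.16/139.92 ≈ 0.0154374  ⇒  B ≈ 89.1155°
cos(C) = (a² + b² − c²)/(2ab) = (43.56 + 153.76 − 112.36)/(2·6.6·12.4) = 84.96/163.68 ≈ 0.519062  ⇒  C ≈ 58.7307°
Check: A + B + C ≈ 180°

A = 32.15°, B = 89.12°, C = 58.73°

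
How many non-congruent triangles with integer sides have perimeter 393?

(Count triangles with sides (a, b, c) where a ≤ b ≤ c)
Let a ≤ b ≤ c with a + b + c = 393. The only binding inequality is a + b > c, i.e. 393 − c > c, so c < 393/2; and c ≥ 393/3 since c is the largest side.
So 131 ≤ c ≤ 196. For each c, b runs from ⌈(393 − c)/2⌉ up to c (then a = 393 − b − c satisfies 1 ≤ a ≤ b automatically), giving c − ⌈(393 − c)/2⌉ + 1 choices.
Summing over c: 1 + 2 + 4 + 5 + … + 97 + 98  (66 terms, c = 131, …, 196) = 3267
Check (closed form: nearest integer to p²/48 for even p, (p+3)²/48 for odd p): (393+3)²/48 = 396²/48 = 156816/48 ≈ 3267.00 → 3267

3267 triangles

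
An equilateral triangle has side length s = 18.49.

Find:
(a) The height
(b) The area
(a) The height splits the triangle into two 30-60-90 halves: h = s·√3/2 = 18.49·1.73205/2 ≈ 32.0256/2 ≈ 16.0128
(b) Area = (√3/4)·s² = (√3/4)·18.49² = (√3/4)·341.8801 ≈ 0.433013·341.8801 ≈ 148.038

Height = 16.01, Area = 148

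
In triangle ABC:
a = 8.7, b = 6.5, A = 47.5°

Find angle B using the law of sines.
a/sin(A) = b/sin(B)  ⇒  sin(B) = b·sin(A)/a = 6.5·sin(47.5°)/8.7
sin(47.5°) ≈ 0.737277
sin(B) ≈ 6.5·0.737277/8.7 ≈ 4.7923/8.7 ≈ 0.550839
B = arcsin(0.550839) ≈ 33.4246°
(Since b ≤ a we need B ≤ A, so the obtuse alternative 180° − 33.4246° ≈ 146.575° is rejected.)

B = 33.42°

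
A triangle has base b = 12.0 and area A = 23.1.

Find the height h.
A = ½·b·h  ⇒  h = 2A/b = 2·23.1/12.0 = 46.2/12.0 ≈ 3.85

h = 3.85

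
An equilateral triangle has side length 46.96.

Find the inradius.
r = Area/s with s the semi-perimeter.
Area = (√3/4)·46.96² = (√3/4)·2205.2416 ≈ 0.433013·2205.2416 ≈ 954.898
s = 3·46.96/2 = 70.44
r ≈ 954.898/70.44 ≈ 13.5562
(Equivalently r = side/(2√3) = 46.96/3.4641 ≈ 13.5562.)

r = 13.56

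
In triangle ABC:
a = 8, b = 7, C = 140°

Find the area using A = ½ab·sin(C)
A = ½·a·b·sin(C) = ½·8·7·sin(140°)
sin(140°) ≈ 0.642788
A ≈ ½·56·0.642788 = 28·0.642788 ≈ 17.9981

Area = 18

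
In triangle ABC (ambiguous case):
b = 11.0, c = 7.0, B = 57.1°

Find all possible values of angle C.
b/sin(B) = c/sin(C)  ⇒  sin(C) = c·sin(B)/b = 7.0·sin(57.1°)/11.0
sin(57.1°) ≈ 0.83962
sin(C) ≈ 7.0·0.83962/11.0 ≈ 5.87734/11.0 ≈ 0.534304
Candidate 1: C₁ = arcsin(0.534304) ≈ 32.2967°  →  A = 180° − 57.1° − 32.2967° ≈ 90.6033° > 0, valid
Candidate 2: C₂ = 180° − C₁ ≈ 147.703°  →  A = 180° − 57.1° − 147.703° ≈ -24.8033° ≤ 0, not a valid triangle

C = 32.3° (one solution)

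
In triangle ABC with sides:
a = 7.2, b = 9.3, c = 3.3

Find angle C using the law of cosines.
c² = a² + b² − 2ab·cos(C)  ⇒  cos(C) = (a² + b² − c²)/(2ab)
cos(C) = (7.2² + 9.3² − 3.3²)/(2·7.2·9.3) = (51.84 + 86.49 − 10.89)/133.92 = 127.44/133.92 ≈ 0.951613
C = arccos(0.951613) ≈ 17.8966°

C = 17.9°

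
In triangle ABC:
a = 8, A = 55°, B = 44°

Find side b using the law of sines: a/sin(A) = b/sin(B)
a/sin(A) = b/sin(B)  ⇒  b = a·sin(B)/sin(A) = 8·sin(44°)/sin(55°)
sin(44°) ≈ 0.694658, sin(55°) ≈ 0.819152
b ≈ 8·0.694658/0.819152 ≈ 5.55727/0.819152 ≈ 6.78417

b = 6.784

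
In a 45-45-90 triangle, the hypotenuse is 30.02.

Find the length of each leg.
In a 45-45-90 triangle hypotenuse = leg·√2, so leg = hypotenuse/√2.
Leg = 30.02/√2 ≈ 30.02/1.41421 ≈ 21.2273

Each leg = 21.23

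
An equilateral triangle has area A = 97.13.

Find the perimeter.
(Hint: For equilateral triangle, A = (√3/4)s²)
A = (√3/4)s²  ⇒  s² = 4A/√3 = 4·97.13/√3 = 388.52/1.73205 ≈ 224.312
s ≈ √224.312 ≈ 14.9771
Perimeter = 3s ≈ 3·14.9771 ≈ 44.9312

Perimeter = 44.93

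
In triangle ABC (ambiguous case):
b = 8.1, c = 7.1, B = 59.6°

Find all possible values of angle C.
b/sin(B) = c/sin(C)  ⇒  sin(C) = c·sin(B)/b = 7.1·sin(59.6°)/8.1
sin(59.6°) ≈ 0.862514
sin(C) ≈ 7.1·0.862514/8.1 ≈ 6.12385/8.1 ≈ 0.756031
Candidate 1: C₁ = arcsin(0.756031) ≈ 49.1155°  →  A = 180° − 59.6° − 49.1155° ≈ 71.2845° > 0, valid
Candidate 2: C₂ = 180° − C₁ ≈ 130.885°  →  A = 180° − 59.6° − 130.885° ≈ -10.4845° ≤ 0, not a valid triangle

C = 49.12° (one solution)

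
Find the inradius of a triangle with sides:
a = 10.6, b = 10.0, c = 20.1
r = Area/s where s is the semi-perimeter.
s = (10.6 + 10.0 + 20.1)/2 = 40.7/2 = 20.35
Area = √(s(s−a)(s−b)(s−c)) = √(20.35·9.75·10.35·0.25) ≈ √513.392 ≈ 22.6582
r ≈ 22.6582/20.35 ≈ 1.11342

r = 1.113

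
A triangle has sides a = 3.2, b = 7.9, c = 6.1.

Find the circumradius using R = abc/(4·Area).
First find the area with Heron's formula.
s = (3.2 + 7.9 + 6.1)/2 = 8.6
Area = √(s(s−a)(s−b)(s−c)) = √(8.6·5.4·0.7·2.5) ≈ √81.27 ≈ 9.01499
abc = 3.2·7.9·6.1 = 154.208
R = abc/(4·Area) ≈ 154.208/(4·9.01499) = 154.208/36.06 ≈ 4.27643

R = 4.276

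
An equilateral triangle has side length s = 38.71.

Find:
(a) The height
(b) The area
(a) The height splits the triangle into two 30-60-90 halves: h = s·√3/2 = 38.71·1.73205/2 ≈ 67.0477/2 ≈ 33.5238
(b) Area = (√3/4)·s² = (√3/4)·38.71² = (√3/4)·1498.4641 ≈ 0.433013·1498.4641 ≈ 648.854

Height = 33.52, Area = 648.9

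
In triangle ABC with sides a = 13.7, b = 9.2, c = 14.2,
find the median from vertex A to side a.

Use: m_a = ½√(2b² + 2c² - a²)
m_a = ½√(2·9.2² + 2·14.2² − 13.7²) = ½√(2·84.64 + 2·201.64 − 187.69) = ½√(169.28 + 403.28 − 187.69) = ½√384.87
√384.87 ≈ 19.6181, so m_a ≈ 9.80905

m_a = 9.809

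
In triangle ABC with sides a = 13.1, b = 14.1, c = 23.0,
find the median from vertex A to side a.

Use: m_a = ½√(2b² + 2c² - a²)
m_a = ½√(2·14.1² + 2·23.0² − 13.1²) = ½√(2·198.81 + 2·529 − 171.61) = ½√(397.62 + 1058 − 171.61) = ½√1284.01
√1284.01 ≈ 35.8331, so m_a ≈ 17.9165

m_a = 17.92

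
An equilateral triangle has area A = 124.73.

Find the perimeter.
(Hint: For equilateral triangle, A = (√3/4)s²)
A = (√3/4)s²  ⇒  s² = 4A/√3 = 4·124.73/√3 = 498.92/1.73205 ≈ 288.052
s ≈ √288.052 ≈ 16.9721
Perimeter = 3s ≈ 3·16.9721 ≈ 50.9162

Perimeter = 50.92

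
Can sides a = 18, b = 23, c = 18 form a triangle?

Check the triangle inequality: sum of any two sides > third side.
a + b vs c: 18 + 23 = 41 > 18  ✓
a + c vs b: 18 + 18 = 36 > 23  ✓
b + c vs a: 23 + 18 = 41 > 18  ✓

Yes, triangle inequality satisfied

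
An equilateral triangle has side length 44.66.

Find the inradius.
r = Area/s with s the semi-perimeter.
Area = (√3/4)·44.66² = (√3/4)·1994.5156 ≈ 0.433013·1994.5156 ≈ 863.651
s = 3·44.66/2 = 66.99
r ≈ 863.651/66.99 ≈ 12.8922
(Equivalently r = side/(2√3) = 44.66/3.4641 ≈ 12.8922.)

r = 12.89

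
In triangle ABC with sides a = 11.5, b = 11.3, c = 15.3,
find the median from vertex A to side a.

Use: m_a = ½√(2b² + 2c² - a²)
m_a = ½√(2·11.3² + 2·15.3² − 11.5²) = ½√(2·127.69 + 2·234.09 − 132.25) = ½√(255.38 + 468.18 − 132.25) = ½√591.31
√591.31 ≈ 24.3169, so m_a ≈ 12.1584

m_a = 12.16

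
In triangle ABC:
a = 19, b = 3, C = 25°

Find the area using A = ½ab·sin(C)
A = ½·a·b·sin(C) = ½·19·3·sin(25°)
sin(25°) ≈ 0.422618
A ≈ ½·57·0.422618 = 28.5·0.422618 ≈ 12.0446

Area = 12.04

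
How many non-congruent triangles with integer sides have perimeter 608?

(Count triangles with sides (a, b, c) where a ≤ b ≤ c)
Let a ≤ b ≤ c with a + b + c = 608. The only binding inequality is a + b > c, i.e. 608 − c > c, so c < 608/2; and c ≥ 608/3 since c is the largest side.
So 203 ≤ c ≤ 303. For each c, b runs from ⌈(608 − c)/2⌉ up to c (then a = 608 − b − c satisfies 1 ≤ a ≤ b automatically), giving c − ⌈(608 − c)/2⌉ + 1 choices.
Summing over c: 1 + 3 + 4 + 6 + … + 150 + 151  (101 terms, c = 203, …, 303) = 7701
Check (closed form: nearest integer to p²/48 for even p, (p+3)²/48 for odd p): 608²/48 = 369664/48 ≈ 7701.33 → 7701

7701 triangles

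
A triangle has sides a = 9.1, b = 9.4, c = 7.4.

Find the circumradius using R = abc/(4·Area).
First find the area with Heron's formula.
s = (9.1 + 9.4 + 7.4)/2 = 12.95
Area = √(s(s−a)(s−b)(s−c)) = √(12.95·3.85·3.55·5.55) ≈ √982.317 ≈ 31.3419
abc = 9.1·9.4·7.4 = 632.996
R = abc/(4·Area) ≈ 632.996/(4·31.3419) = 632.996/125.368 ≈ 5.04911

R = 5.049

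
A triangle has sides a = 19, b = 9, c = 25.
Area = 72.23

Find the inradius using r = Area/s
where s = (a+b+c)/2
s = (19 + 9 + 25)/2 = 53/2 = 26.5
r = Area/s = 72.23/26.5 ≈ 2.72566

r = 2.726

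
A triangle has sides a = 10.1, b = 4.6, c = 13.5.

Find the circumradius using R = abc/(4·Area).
First find the area with Heron's formula.
s = (10.1 + 4.6 + 13.5)/2 = 14.1
Area = √(s(s−a)(s−b)(s−c)) = √(14.1·4·9.5·0.6) ≈ √321.48 ≈ 17.9299
abc = 10.1·4.6·13.5 = 627.21
R = abc/(4·Area) ≈ 627.21/(4·17.9299) = 627.21/71.7195 ≈ 8.74533

R = 8.745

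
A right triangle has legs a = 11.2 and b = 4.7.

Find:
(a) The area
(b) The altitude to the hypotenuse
(a) The legs are perpendicular, so Area = ½·a·b = ½·11.2·4.7 = ½·52.64 = 26.32
(b) Hypotenuse c = √(a² + b²) = √(125.44 + 22.09) = √147.53 ≈ 12.1462
    Area = ½·c·h_c  ⇒  h_c = 2·Area/c = 52.64/12.1462 ≈ 4.33387

Area = 26.32, h_c = 4.334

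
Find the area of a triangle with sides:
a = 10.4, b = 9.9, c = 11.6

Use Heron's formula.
s = (10.4 + 9.9 + 11.6)/2 = 31.9/2 = 15.95
s − a = 5.55, s − b = 6.05, s − c = 4.35
s(s−a)(s−b)(s−c) = 15.95·5.55·6.05·4.35 ≈ 2329.69
Area = √2329.69 ≈ 48.2669

Area = 48.27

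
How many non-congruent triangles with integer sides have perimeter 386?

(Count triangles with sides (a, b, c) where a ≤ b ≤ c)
Let a ≤ b ≤ c with a + b + c = 386. The only binding inequality is a + b > c, i.e. 386 − c > c, so c < 386/2; and c ≥ 386/3 since c is the largest side.
So 129 ≤ c ≤ 192. For each c, b runs from ⌈(386 − c)/2⌉ up to c (then a = 386 − b − c satisfies 1 ≤ a ≤ b automatically), giving c − ⌈(386 − c)/2⌉ + 1 choices.
Summing over c: 1 + 3 + 4 + 6 + … + 94 + 96  (64 terms, c = 129, …, 192) = 3104
Check (closed form: nearest integer to p²/48 for even p, (p+3)²/48 for odd p): 386²/48 = 148996/48 ≈ 3104.08 → 3104

3104 triangles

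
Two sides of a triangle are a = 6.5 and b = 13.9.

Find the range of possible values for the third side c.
Triangle inequality: |a − b| < c < a + b
|a − b| = |6.5 − 13.9| = 7.4
a + b = 6.5 + 13.9 = 20.4

7.4 < c < 20.4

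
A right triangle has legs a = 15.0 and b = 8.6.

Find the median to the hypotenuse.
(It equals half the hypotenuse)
Hypotenuse c = √(a² + b²) = √(225 + 73.96) = √298.96 ≈ 17.2905
Median to hypotenuse = c/2 ≈ 17.2905/2 ≈ 8.64523

Median = 8.645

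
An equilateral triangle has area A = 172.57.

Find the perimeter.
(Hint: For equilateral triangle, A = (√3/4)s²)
A = (√3/4)s²  ⇒  s² = 4A/√3 = 4·172.57/√3 = 690.28/1.73205 ≈ 398.533
s ≈ √398.533 ≈ 19.9633
Perimeter = 3s ≈ 3·19.9633 ≈ 59.8899

Perimeter = 59.89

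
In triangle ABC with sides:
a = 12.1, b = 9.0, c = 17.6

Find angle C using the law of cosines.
c² = a² + b² − 2ab·cos(C)  ⇒  cos(C) = (a² + b² − c²)/(2ab)
cos(C) = (12.1² + 9.0² − 17.6²)/(2·12.1·9.0) = (146.41 + 81 − 309.76)/217.8 = -82.35/217.8 ≈ -0.378099
C = arccos(-0.378099) ≈ 112.216°

C = 112.2°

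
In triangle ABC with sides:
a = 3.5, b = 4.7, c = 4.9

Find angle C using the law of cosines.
c² = a² + b² − 2ab·cos(C)  ⇒  cos(C) = (a² + b² − c²)/(2ab)
cos(C) = (3.5² + 4.7² − 4.9²)/(2·3.5·4.7) = (12.25 + 22.09 − 24.01)/32.9 = 10.33/32.9 ≈ 0.313982
C = arccos(0.313982) ≈ 71.7006°

C = 71.7°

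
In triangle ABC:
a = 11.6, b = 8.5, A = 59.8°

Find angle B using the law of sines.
a/sin(A) = b/sin(B)  ⇒  sin(B) = b·sin(A)/a = 8.5·sin(59.8°)/11.6
sin(59.8°) ≈ 0.864275
sin(B) ≈ 8.5·0.864275/11.6 ≈ 7.34634/11.6 ≈ 0.633305
B = arcsin(0.633305) ≈ 39.2944°
(Since b ≤ a we need B ≤ A, so the obtuse alternative 180° − 39.2944° ≈ 140.706° is rejected.)

B = 39.29°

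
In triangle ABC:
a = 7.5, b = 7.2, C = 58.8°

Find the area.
Two sides and the included angle (SAS): A = ½·a·b·sin(C) = ½·7.5·7.2·sin(58.8°)
sin(58.8°) ≈ 0.855364
A ≈ ½·54·0.855364 = 27·0.855364 ≈ 23.0948

Area = 23.09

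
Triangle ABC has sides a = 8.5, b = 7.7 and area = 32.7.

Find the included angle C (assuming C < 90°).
Area = ½·a·b·sin(C)  ⇒  sin(C) = 2·Area/(a·b) = 2·32.7/(8.5·7.7) = 65.4/65.45 ≈ 0.999236
C = arcsin(0.999236) ≈ 87.7603° (taking the acute solution since C < 90°)

C = 87.76°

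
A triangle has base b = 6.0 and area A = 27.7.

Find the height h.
A = ½·b·h  ⇒  h = 2A/b = 2·27.7/6.0 = 55.4/6.0 ≈ 9.23333

h = 9.233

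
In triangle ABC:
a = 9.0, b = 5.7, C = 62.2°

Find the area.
Two sides and the included angle (SAS): A = ½·a·b·sin(C) = ½·9.0·5.7·sin(62.2°)
sin(62.2°) ≈ 0.884581
A ≈ ½·51.3·0.884581 = 25.65·0.884581 ≈ 22.6895

Area = 22.69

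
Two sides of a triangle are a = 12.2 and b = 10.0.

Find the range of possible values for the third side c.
Triangle inequality: |a − b| < c < a + b
|a − b| = |12.2 − 10.0| = 2.2
a + b = 12.2 + 10.0 = 22.2

2.2 < c < 22.2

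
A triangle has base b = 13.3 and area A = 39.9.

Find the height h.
A = ½·b·h  ⇒  h = 2A/b = 2·39.9/13.3 = 79.8/13.3 ≈ 6

h = 6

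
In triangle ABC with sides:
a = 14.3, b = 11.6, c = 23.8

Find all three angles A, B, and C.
Law of cosines for each angle (a² = 204.49, b² = 134.56, c² = 566.44):
cos(A) = (b² + c² − a²)/(2bc) = (134.56 + 566.44 − 204.49)/(2·11.6·23.8) = 496.51/552.16 ≈ 0.899214  ⇒  A ≈ 25.9451°
cos(B) = (a² + c² − b²)/(2ac) = (204.49 + 566.44 − 134.56)/(2·14.3·23.8) = 636.37/680.68 ≈ 0.934903  ⇒  B ≈ 20.7875°
cos(C) = (a² + b² − c²)/(2ab) = (204.49 + 134.56 − 566.44)/(2·14.3·11.6) = -227.39/331.76 ≈ -0.685405  ⇒  C ≈ 133.267°
Check: A + B + C ≈ 180°

A = 25.95°, B = 20.79°, C = 133.3°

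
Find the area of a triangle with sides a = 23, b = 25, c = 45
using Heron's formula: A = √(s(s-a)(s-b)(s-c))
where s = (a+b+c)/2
s = (23 + 25 + 45)/2 = 93/2 = 46.5
s − a = 23.5, s − b = 21.5, s − c = 1.5
s(s−a)(s−b)(s−c) = 46.5·23.5·21.5·1.5 = 35241.1875
Area = √35241.1875 ≈ 187.726

s = 46.5, Area = 187.7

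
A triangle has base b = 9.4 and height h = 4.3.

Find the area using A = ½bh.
A = ½·b·h = ½·9.4·4.3 = ½·40.42 = 20.21

Area = 20.21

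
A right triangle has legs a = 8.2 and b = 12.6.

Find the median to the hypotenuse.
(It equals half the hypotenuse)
Hypotenuse c = √(a² + b²) = √(67.24 + 158.76) = √226 ≈ 15.0333
Median to hypotenuse = c/2 ≈ 15.0333/2 ≈ 7.51665

Median = 7.517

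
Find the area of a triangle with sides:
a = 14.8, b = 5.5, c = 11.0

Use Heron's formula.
s = (14.8 + 5.5 + 11.0)/2 = 31.3/2 = 15.65
s − a = 0.85, s − b = 10.15, s − c = 4.65
s(s−a)(s−b)(s−c) = 15.65·0.85·10.15·4.65 ≈ 627.845
Area = √627.845 ≈ 25.0568

Area = 25.06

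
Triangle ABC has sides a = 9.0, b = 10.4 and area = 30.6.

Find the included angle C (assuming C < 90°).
Area = ½·a·b·sin(C)  ⇒  sin(C) = 2·Area/(a·b) = 2·30.6/(9.0·10.4) = 61.2/93.6 ≈ 0.653846
C = arcsin(0.653846) ≈ 40.8322° (taking the acute solution since C < 90°)

C = 40.83°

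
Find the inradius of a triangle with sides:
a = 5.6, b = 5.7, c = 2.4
r = Area/s where s is the semi-perimeter.
s = (5.6 + 5.7 + 2.4)/2 = 13.7/2 = 6.85
Area = √(s(s−a)(s−b)(s−c)) = √(6.85·1.25·1.15·4.45) ≈ √43.8186 ≈ 6.61956
r ≈ 6.61956/6.85 ≈ 0.966359

r = 0.9664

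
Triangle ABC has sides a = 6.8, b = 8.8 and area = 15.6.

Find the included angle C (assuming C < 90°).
Area = ½·a·b·sin(C)  ⇒  sin(C) = 2·Area/(a·b) = 2·15.6/(6.8·8.8) = 31.2/59.84 ≈ 0.52139
C = arcsin(0.52139) ≈ 31.4256° (taking the acute solution since C < 90°)

C = 31.43°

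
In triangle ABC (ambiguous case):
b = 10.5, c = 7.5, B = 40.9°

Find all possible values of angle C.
b/sin(B) = c/sin(C)  ⇒  sin(C) = c·sin(B)/b = 7.5·sin(40.9°)/10.5
sin(40.9°) ≈ 0.654741
sin(C) ≈ 7.5·0.654741/10.5 ≈ 4.91056/10.5 ≈ 0.467672
Candidate 1: C₁ = arcsin(0.467672) ≈ 27.8833°  →  A = 180° − 40.9° − 27.8833° ≈ 111.217° > 0, valid
Candidate 2: C₂ = 180° − C₁ ≈ 152.117°  →  A = 180° − 40.9° − 152.117° ≈ -13.0167° ≤ 0, not a valid triangle

C = 27.88° (one solution)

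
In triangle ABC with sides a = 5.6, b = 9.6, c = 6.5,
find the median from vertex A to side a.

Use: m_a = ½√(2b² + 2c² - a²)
m_a = ½√(2·9.6² + 2·6.5² − 5.6²) = ½√(2·92.16 + 2·42.25 − 31.36) = ½√(184.32 + 84.5 − 31.36) = ½√237.46
√237.46 ≈ 15.4097, so m_a ≈ 7.70487

m_a = 7.705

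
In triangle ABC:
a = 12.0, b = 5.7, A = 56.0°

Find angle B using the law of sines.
a/sin(A) = b/sin(B)  ⇒  sin(B) = b·sin(A)/a = 5.7·sin(56.0°)/12.0
sin(56.0°) ≈ 0.829038
sin(B) ≈ 5.7·0.829038/12.0 ≈ 4.72551/12.0 ≈ 0.393793
B = arcsin(0.393793) ≈ 23.1907°
(Since b ≤ a we need B ≤ A, so the obtuse alternative 180° − 23.1907° ≈ 156.809° is rejected.)

B = 23.19°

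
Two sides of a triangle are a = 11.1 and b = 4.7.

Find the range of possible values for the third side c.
Triangle inequality: |a − b| < c < a + b
|a − b| = |11.1 − 4.7| = 6.4
a + b = 11.1 + 4.7 = 15.8

6.4 < c < 15.8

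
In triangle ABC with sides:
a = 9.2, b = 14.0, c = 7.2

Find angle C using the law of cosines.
c² = a² + b² − 2ab·cos(C)  ⇒  cos(C) = (a² + b² − c²)/(2ab)
cos(C) = (9.2² + 14.0² − 7.2²)/(2·9.2·14.0) = (84.64 + 196 − 51.84)/257.6 = 228.8/257.6 ≈ 0.888199
C = arccos(0.888199) ≈ 27.3522°

C = 27.35°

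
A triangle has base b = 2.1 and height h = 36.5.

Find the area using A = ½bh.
A = ½·b·h = ½·2.1·36.5 = ½·76.65 = 38.325

Area = 38.325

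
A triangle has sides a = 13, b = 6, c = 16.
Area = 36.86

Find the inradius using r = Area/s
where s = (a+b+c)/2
s = (13 + 6 + 16)/2 = 35/2 = 17.5
r = Area/s = 36.86/17.5 ≈ 2.10629

r = 2.106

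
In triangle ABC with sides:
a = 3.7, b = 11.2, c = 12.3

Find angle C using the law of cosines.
c² = a² + b² − 2ab·cos(C)  ⇒  cos(C) = (a² + b² − c²)/(2ab)
cos(C) = (3.7² + 11.2² − 12.3²)/(2·3.7·11.2) = (13.69 + 125.44 − 151.29)/82.88 = -12.16/82.88 ≈ -0.146718
C = arccos(-0.146718) ≈ 98.4368°

C = 98.44°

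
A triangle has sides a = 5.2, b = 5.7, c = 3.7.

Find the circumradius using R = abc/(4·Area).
First find the area with Heron's formula.
s = (5.2 + 5.7 + 3.7)/2 = 7.3
Area = √(s(s−a)(s−b)(s−c)) = √(7.3·2.1·1.6·3.6) ≈ √88.3008 ≈ 9.39685
abc = 5.2·5.7·3.7 = 109.668
R = abc/(4·Area) ≈ 109.668/(4·9.39685) = 109.668/37.5874 ≈ 2.91768

R = 2.918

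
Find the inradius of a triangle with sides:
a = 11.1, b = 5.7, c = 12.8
r = Area/s where s is the semi-perimeter.
s = (11.1 + 5.7 + 12.8)/2 = 29.6/2 = 14.8
Area = √(s(s−a)(s−b)(s−c)) = √(14.8·3.7·9.1·2) ≈ √996.632 ≈ 31.5695
r ≈ 31.5695/14.8 ≈ 2.13307

r = 2.133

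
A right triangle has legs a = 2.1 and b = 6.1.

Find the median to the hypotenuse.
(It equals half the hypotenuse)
Hypotenuse c = √(a² + b²) = √(4.41 + 37.21) = √41.62 ≈ 6.45136
Median to hypotenuse = c/2 ≈ 6.45136/2 ≈ 3.22568

Median = 3.226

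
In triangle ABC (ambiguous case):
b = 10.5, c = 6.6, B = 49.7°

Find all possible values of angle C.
b/sin(B) = c/sin(C)  ⇒  sin(C) = c·sin(B)/b = 6.6·sin(49.7°)/10.5
sin(49.7°) ≈ 0.762668
sin(C) ≈ 6.6·0.762668/10.5 ≈ 5.03361/10.5 ≈ 0.479392
Candidate 1: C₁ = arcsin(0.479392) ≈ 28.6457°  →  A = 180° − 49.7° − 28.6457° ≈ 101.654° > 0, valid
Candidate 2: C₂ = 180° − C₁ ≈ 151.354°  →  A = 180° − 49.7° − 151.354° ≈ -21.0543° ≤ 0, not a valid triangle

C = 28.65° (one solution)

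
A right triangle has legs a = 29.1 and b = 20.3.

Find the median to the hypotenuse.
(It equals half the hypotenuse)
Hypotenuse c = √(a² + b²) = √(846.81 + 412.09) = √1258.9 ≈ 35.481
Median to hypotenuse = c/2 ≈ 35.481/2 ≈ 17.7405

Median = 17.74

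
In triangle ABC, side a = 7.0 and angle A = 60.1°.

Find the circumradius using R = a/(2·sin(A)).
R = a/(2·sin(A)) = 7.0/(2·sin(60.1°))
sin(60.1°) ≈ 0.866897
R ≈ 7.0/(2·0.866897) = 7.0/1.73379 ≈ 4.03739

R = 4.037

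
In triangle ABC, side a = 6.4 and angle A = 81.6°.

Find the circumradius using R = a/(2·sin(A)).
R = a/(2·sin(A)) = 6.4/(2·sin(81.6°))
sin(81.6°) ≈ 0.989272
R ≈ 6.4/(2·0.989272) = 6.4/1.97854 ≈ 3.2347

R = 3.235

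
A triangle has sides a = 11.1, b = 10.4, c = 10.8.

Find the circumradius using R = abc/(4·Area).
First find the area with Heron's formula.
s = (11.1 + 10.4 + 10.8)/2 = 16.15
Area = √(s(s−a)(s−b)(s−c)) = √(16.15·5.05·5.75·5.35) ≈ √2508.91 ≈ 50.089
abc = 11.1·10.4·10.8 = 1246.752
R = abc/(4·Area) ≈ 1246.752/(4·50.089) = 1246.752/200.356 ≈ 6.22268

R = 6.223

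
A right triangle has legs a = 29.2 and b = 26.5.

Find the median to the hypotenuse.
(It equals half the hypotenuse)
Hypotenuse c = √(a² + b²) = √(852.64 + 702.25) = √1554.89 ≈ 39.4321
Median to hypotenuse = c/2 ≈ 39.4321/2 ≈ 19.716

Median = 19.72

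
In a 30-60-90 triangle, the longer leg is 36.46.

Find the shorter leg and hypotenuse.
In a 30-60-90 triangle the sides are in ratio 1 : √3 : 2, so short leg = long leg/√3 and hypotenuse = 2·(short leg).
Short leg = 36.46/√3 ≈ 36.46/1.73205 ≈ 21.0502
Hypotenuse = 2·21.0502 ≈ 42.1004

Short leg = 21.05, Hypotenuse = 42.1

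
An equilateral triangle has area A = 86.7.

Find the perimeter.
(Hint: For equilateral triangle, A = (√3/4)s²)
A = (√3/4)s²  ⇒  s² = 4A/√3 = 4·86.7/√3 = 346.8/1.73205 ≈ 200.225
s ≈ √200.225 ≈ 14.1501
Perimeter = 3s ≈ 3·14.1501 ≈ 42.4503

Perimeter = 42.45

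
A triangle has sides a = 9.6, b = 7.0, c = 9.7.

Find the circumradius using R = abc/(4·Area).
First find the area with Heron's formula.
s = (9.6 + 7.0 + 9.7)/2 = 13.15
Area = √(s(s−a)(s−b)(s−c)) = √(13.15·3.55·6.15·3.45) ≈ √990.486 ≈ 31.472
abc = 9.6·7.0·9.7 = 651.84
R = abc/(4·Area) ≈ 651.84/(4·31.472) = 651.84/125.888 ≈ 5.17794

R = 5.178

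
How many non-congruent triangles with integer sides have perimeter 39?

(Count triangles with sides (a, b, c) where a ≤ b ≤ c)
Let a ≤ b ≤ c with a + b + c = 39. The only binding inequality is a + b > c, i.e. 39 − c > c, so c < 39/2; and c ≥ 39/3 since c is the largest side.
So 13 ≤ c ≤ 19. For each c, b runs from ⌈(39 − c)/2⌉ up to c (then a = 39 − b − c satisfies 1 ≤ a ≤ b automatically), giving c − ⌈(39 − c)/2⌉ + 1 choices.
Summing over c: 1 + 2 + 4 + 5 + 7 + 8 + 10 = 37
Check (closed form: nearest integer to p²/48 for even p, (p+3)²/48 for odd p): (39+3)²/48 = 42²/48 = 1764/48 ≈ 36.75 → 37

37 triangles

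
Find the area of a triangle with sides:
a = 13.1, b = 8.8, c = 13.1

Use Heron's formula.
s = (13.1 + 8.8 + 13.1)/2 = 35/2 = 17.5
s − a = 4.4, s − b = 8.7, s − c = 4.4
s(s−a)(s−b)(s−c) = 17.5·4.4·8.7·4.4 ≈ 2947.56
Area = √2947.56 ≈ 54.2914

Area = 54.29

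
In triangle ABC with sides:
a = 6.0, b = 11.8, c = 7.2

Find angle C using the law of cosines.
c² = a² + b² − 2ab·cos(C)  ⇒  cos(C) = (a² + b² − c²)/(2ab)
cos(C) = (6.0² + 11.8² − 7.2²)/(2·6.0·11.8) = (36 + 139.24 − 51.84)/141.6 = 123.4/141.6 ≈ 0.871469
C = arccos(0.871469) ≈ 29.3702°

C = 29.37°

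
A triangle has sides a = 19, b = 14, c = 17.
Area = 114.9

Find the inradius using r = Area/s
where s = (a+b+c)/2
s = (19 + 14 + 17)/2 = 50/2 = 25
r = Area/s = 114.9/25 ≈ 4.596

r = 4.596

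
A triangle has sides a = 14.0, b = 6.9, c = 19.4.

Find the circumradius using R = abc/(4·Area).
First find the area with Heron's formula.
s = (14.0 + 6.9 + 19.4)/2 = 20.15
Area = √(s(s−a)(s−b)(s−c)) = √(20.15·6.15·13.25·0.75) ≈ √1231.48 ≈ 35.0924
abc = 14.0·6.9·19.4 = 1874.04
R = abc/(4·Area) ≈ 1874.04/(4·35.0924) = 1874.04/140.37 ≈ 13.3507

R = 13.35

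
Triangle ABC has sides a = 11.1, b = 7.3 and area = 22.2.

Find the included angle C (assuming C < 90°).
Area = ½·a·b·sin(C)  ⇒  sin(C) = 2·Area/(a·b) = 2·22.2/(11.1·7.3) = 44.4/81.03 ≈ 0.547945
C = arcsin(0.547945) ≈ 33.2262° (taking the acute solution since C < 90°)

C = 33.23°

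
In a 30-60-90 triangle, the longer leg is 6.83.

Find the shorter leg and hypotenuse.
In a 30-60-90 triangle the sides are in ratio 1 : √3 : 2, so short leg = long leg/√3 and hypotenuse = 2·(short leg).
Short leg = 6.83/√3 ≈ 6.83/1.73205 ≈ 3.9433
Hypotenuse = 2·3.9433 ≈ 7.8866

Short leg = 3.943, Hypotenuse = 7.887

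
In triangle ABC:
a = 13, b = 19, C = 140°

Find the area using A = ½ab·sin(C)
A = ½·a·b·sin(C) = ½·13·19·sin(140°)
sin(140°) ≈ 0.642788
A ≈ ½·247·0.642788 = 123.5·0.642788 ≈ 79.3843

Area = 79.38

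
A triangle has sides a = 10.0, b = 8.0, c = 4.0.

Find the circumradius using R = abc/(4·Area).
First find the area with Heron's formula.
s = (10.0 + 8.0 + 4.0)/2 = 11
Area = √(s(s−a)(s−b)(s−c)) = √(11·1·3·7) ≈ √231 ≈ 15.1987
abc = 10.0·8.0·4.0 = 320
R = abc/(4·Area) ≈ 320/(4·15.1987) = 320/60.7947 ≈ 5.26361

R = 5.264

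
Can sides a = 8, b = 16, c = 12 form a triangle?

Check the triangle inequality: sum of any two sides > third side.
a + b vs c: 8 + 16 = 24 > 12  ✓
a + c vs b: 8 + 12 = 20 > 16  ✓
b + c vs a: 16 + 12 = 28 > 8  ✓

Yes, triangle inequality satisfied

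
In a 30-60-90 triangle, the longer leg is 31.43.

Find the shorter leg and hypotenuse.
In a 30-60-90 triangle the sides are in ratio 1 : √3 : 2, so short leg = long leg/√3 and hypotenuse = 2·(short leg).
Short leg = 31.43/√3 ≈ 31.43/1.73205 ≈ 18.1461
Hypotenuse = 2·18.1461 ≈ 36.2922

Short leg = 18.15, Hypotenuse = 36.29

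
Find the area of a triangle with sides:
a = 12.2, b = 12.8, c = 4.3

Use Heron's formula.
s = (12.2 + 12.8 + 4.3)/2 = 29.3/2 = 14.65
s − a = 2.45, s − b = 1.85, s − c = 10.35
s(s−a)(s−b)(s−c) = 14.65·2.45·1.85·10.35 ≈ 687.252
Area = √687.252 ≈ 26.2155

Area = 26.22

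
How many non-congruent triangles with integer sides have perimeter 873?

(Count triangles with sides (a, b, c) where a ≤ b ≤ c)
Let a ≤ b ≤ c with a + b + c = 873. The only binding inequality is a + b > c, i.e. 873 − c > c, so c < 873/2; and c ≥ 873/3 since c is the largest side.
So 291 ≤ c ≤ 436. For each c, b runs from ⌈(873 − c)/2⌉ up to c (then a = 873 − b − c satisfies 1 ≤ a ≤ b automatically), giving c − ⌈(873 − c)/2⌉ + 1 choices.
Summing over c: 1 + 2 + 4 + 5 + … + 217 + 218  (146 terms, c = 291, …, 436) = 15987
Check (closed form: nearest integer to p²/48 for even p, (p+3)²/48 for odd p): (873+3)²/48 = 876²/48 = 767376/48 ≈ 15987.00 → 15987

15987 triangles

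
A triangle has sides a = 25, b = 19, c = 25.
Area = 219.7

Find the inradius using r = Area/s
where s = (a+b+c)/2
s = (25 + 19 + 25)/2 = 69/2 = 34.5
r = Area/s = 219.7/34.5 ≈ 6.36812

r = 6.368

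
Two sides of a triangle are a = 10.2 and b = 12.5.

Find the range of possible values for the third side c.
Triangle inequality: |a − b| < c < a + b
|a − b| = |10.2 − 12.5| = 2.3
a + b = 10.2 + 12.5 = 22.7

2.3 < c < 22.7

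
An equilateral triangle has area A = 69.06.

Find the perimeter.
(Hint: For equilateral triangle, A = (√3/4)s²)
A = (√3/4)s²  ⇒  s² = 4A/√3 = 4·69.06/√3 = 276.24/1.73205 ≈ 159.487
s ≈ √159.487 ≈ 12.6288
Perimeter = 3s ≈ 3·12.6288 ≈ 37.8865

Perimeter = 37.89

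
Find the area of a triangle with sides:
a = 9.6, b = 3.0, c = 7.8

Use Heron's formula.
s = (9.6 + 3.0 + 7.8)/2 = 20.4/2 = 10.2
s − a = 0.6, s − b = 7.2, s − c = 2.4
s(s−a)(s−b)(s−c) = 10.2·0.6·7.2·2.4 ≈ 105.754
Area = √105.754 ≈ 10.2837

Area = 10.28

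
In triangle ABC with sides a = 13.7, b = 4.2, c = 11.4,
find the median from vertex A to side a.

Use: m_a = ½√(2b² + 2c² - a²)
m_a = ½√(2·4.2² + 2·11.4² − 13.7²) = ½√(2·17.64 + 2·129.96 − 187.69) = ½√(35.28 + 259.92 − 187.69) = ½√107.51
√107.51 ≈ 10.3687, so m_a ≈ 5.18435

m_a = 5.184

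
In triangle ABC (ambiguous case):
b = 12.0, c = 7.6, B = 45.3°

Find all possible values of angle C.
b/sin(B) = c/sin(C)  ⇒  sin(C) = c·sin(B)/b = 7.6·sin(45.3°)/12.0
sin(45.3°) ≈ 0.710799
sin(C) ≈ 7.6·0.710799/12.0 ≈ 5.40208/12.0 ≈ 0.450173
Candidate 1: C₁ = arcsin(0.450173) ≈ 26.7548°  →  A = 180° − 45.3° − 26.7548° ≈ 107.945° > 0, valid
Candidate 2: C₂ = 180° − C₁ ≈ 153.245°  →  A = 180° − 45.3° − 153.245° ≈ -18.5452° ≤ 0, not a valid triangle

C = 26.75° (one solution)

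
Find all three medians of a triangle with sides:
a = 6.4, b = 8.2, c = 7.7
Median formula: m_a = ½√(2b² + 2c² − a²) (and cyclically). a² = 40.96, b² = 67.24, c² = 59.29.
m_a = ½√(2·67.24 + 2·59.29 − 40.96) = ½√212.1 ≈ ½·14.5637 ≈ 7.28183
m_b = ½√(2·40.96 + 2·59.29 − 67.24) = ½√133.26 ≈ ½·11.5438 ≈ 5.77191
m_c = ½√(2·40.96 + 2·67.24 − 59.29) = ½√157.11 ≈ ½·12.5344 ≈ 6.26718

m_a = 7.282, m_b = 5.772, m_c = 6.267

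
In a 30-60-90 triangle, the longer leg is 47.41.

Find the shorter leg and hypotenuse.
In a 30-60-90 triangle the sides are in ratio 1 : √3 : 2, so short leg = long leg/√3 and hypotenuse = 2·(short leg).
Short leg = 47.41/√3 ≈ 47.41/1.73205 ≈ 27.3722
Hypotenuse = 2·27.3722 ≈ 54.7444

Short leg = 27.37, Hypotenuse = 54.74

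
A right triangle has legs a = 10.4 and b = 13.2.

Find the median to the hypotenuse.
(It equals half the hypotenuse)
Hypotenuse c = √(a² + b²) = √(108.16 + 174.24) = √282.4 ≈ 16.8048
Median to hypotenuse = c/2 ≈ 16.8048/2 ≈ 8.40238

Median = 8.402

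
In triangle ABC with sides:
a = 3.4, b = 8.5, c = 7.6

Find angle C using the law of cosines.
c² = a² + b² − 2ab·cos(C)  ⇒  cos(C) = (a² + b² − c²)/(2ab)
cos(C) = (3.4² + 8.5² − 7.6²)/(2·3.4·8.5) = (11.56 + 72.25 − 57.76)/57.8 = 26.05/57.8 ≈ 0.450692
C = arccos(0.450692) ≈ 63.2119°

C = 63.21°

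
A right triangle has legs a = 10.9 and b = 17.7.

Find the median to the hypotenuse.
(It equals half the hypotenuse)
Hypotenuse c = √(a² + b²) = √(118.81 + 313.29) = √432.1 ≈ 20.787
Median to hypotenuse = c/2 ≈ 20.787/2 ≈ 10.3935

Median = 10.39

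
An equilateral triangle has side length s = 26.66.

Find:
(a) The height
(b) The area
(a) The height splits the triangle into two 30-60-90 halves: h = s·√3/2 = 26.66·1.73205/2 ≈ 46.1765/2 ≈ 23.0882
(b) Area = (√3/4)·s² = (√3/4)·26.66² = (√3/4)·710.7556 ≈ 0.433013·710.7556 ≈ 307.766

Height = 23.09, Area = 307.8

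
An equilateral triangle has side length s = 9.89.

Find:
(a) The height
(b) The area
(a) The height splits the triangle into two 30-60-90 halves: h = s·√3/2 = 9.89·1.73205/2 ≈ 17.13/2 ≈ 8.56499
(b) Area = (√3/4)·s² = (√3/4)·9.89² = (√3/4)·97.8121 ≈ 0.433013·97.8121 ≈ 42.3539

Height = 8.565, Area = 42.35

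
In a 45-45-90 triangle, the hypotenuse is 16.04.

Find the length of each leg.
In a 45-45-90 triangle hypotenuse = leg·√2, so leg = hypotenuse/√2.
Leg = 16.04/√2 ≈ 16.04/1.41421 ≈ 11.342

Each leg = 11.34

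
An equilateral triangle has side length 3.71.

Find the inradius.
r = Area/s with s the semi-perimeter.
Area = (√3/4)·3.71² = (√3/4)·13.7641 ≈ 0.433013·13.7641 ≈ 5.96003
s = 3·3.71/2 = 5.565
r ≈ 5.96003/5.565 ≈ 1.07098
(Equivalently r = side/(2√3) = 3.71/3.4641 ≈ 1.07098.)

r = 1.071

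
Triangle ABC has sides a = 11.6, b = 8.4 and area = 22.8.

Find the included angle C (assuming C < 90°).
Area = ½·a·b·sin(C)  ⇒  sin(C) = 2·Area/(a·b) = 2·22.8/(11.6·8.4) = 45.6/97.44 ≈ 0.46798
C = arcsin(0.46798) ≈ 27.9033° (taking the acute solution since C < 90°)

C = 27.9°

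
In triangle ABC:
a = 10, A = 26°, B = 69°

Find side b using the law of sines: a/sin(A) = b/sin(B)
a/sin(A) = b/sin(B)  ⇒  b = a·sin(B)/sin(A) = 10·sin(69°)/sin(26°)
sin(69°) ≈ 0.93358, sin(26°) ≈ 0.438371
b ≈ 10·0.93358/0.438371 ≈ 9.3358/0.438371 ≈ 21.2966

b = 21.3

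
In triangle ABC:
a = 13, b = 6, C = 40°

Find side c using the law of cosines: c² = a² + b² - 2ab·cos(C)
c² = 13² + 6² − 2·13·6·cos(40°)
cos(40°) ≈ 0.766044
c² ≈ 169 + 36 − 156·(0.766044) ≈ 205 − 119.503 ≈ 85.4971
c ≈ √85.4971 ≈ 9.24646

c = 9.246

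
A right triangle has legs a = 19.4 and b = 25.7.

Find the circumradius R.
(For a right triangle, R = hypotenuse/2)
Hypotenuse c = √(a² + b²) = √(376.36 + 660.49) = √1036.85 ≈ 32.2002
R = c/2 ≈ 32.2002/2 ≈ 16.1001

R = 16.1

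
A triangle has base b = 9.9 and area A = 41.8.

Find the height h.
A = ½·b·h  ⇒  h = 2A/b = 2·41.8/9.9 = 83.6/9.9 ≈ 8.44444

h = 8.444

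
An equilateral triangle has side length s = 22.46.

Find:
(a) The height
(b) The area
(a) The height splits the triangle into two 30-60-90 halves: h = s·√3/2 = 22.46·1.73205/2 ≈ 38.9019/2 ≈ 19.4509
(b) Area = (√3/4)·s² = (√3/4)·22.46² = (√3/4)·504.4516 ≈ 0.433013·504.4516 ≈ 218.434

Height = 19.45, Area = 218.4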